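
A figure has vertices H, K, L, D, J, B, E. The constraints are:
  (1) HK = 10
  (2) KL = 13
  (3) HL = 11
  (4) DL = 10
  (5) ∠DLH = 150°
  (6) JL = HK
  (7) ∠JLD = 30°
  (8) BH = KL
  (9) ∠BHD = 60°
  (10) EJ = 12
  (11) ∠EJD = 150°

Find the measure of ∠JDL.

From the given relations: JL = HK = 10.
Step 1: By the law of cosines on triangle DLJ: DJ² = 10² + 10² − 2·10·10·cos(30°) = 26.79, so DJ ≈ 5.18.
Step 2: By the inverse law of cosines on triangle JDL: cos(∠JDL) = (5.18² + 10² − 10²) / (2·5.18·10) = 26.79/103.53 = 0.2588, so ∠JDL = 75°.

Therefore, the measure of angle ∠JDL = 75°.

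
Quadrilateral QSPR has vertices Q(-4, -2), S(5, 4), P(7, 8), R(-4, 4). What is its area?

Shoelace: sum of cross terms = 90, Area = (1/2)|90| = 45

45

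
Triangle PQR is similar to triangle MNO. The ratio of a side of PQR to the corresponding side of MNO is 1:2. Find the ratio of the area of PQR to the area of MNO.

Area scales with the square of linear dimensions. If every length is multiplied by 1/2, then the area is multiplied by (1/2)^2 = 1/4.
The area ratio is 1:4.

1:4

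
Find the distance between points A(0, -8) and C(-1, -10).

d = sqrt((-1)^2 + (-2)^2) = sqrt(5)

sqrt(5)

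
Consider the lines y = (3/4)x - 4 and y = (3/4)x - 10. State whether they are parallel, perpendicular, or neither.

Slope of line 1: m1 = 3/4
Slope of line 2: m2 = 3/4
Two lines are parallel if and only if they have equal slopes (or both are vertical).
Here m1 = m2 = 3/4, confirming the lines are parallel.

Parallel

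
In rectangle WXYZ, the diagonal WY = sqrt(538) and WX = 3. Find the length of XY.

The diagonal of a rectangle forms a right triangle with the two sides.
Rearranging the Pythagorean theorem: missing side = sqrt(d^2 - known^2).
= sqrt(538 - 9) = sqrt(529) = 23.

23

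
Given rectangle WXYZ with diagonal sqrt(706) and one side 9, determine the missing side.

Using the Pythagorean theorem: d^2 = a^2 + b^2
b^2 = d^2 - a^2
b^2 = 706 - 81
b^2 = 625
b = sqrt(625) = 25

25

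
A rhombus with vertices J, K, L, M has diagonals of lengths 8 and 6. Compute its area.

The diagonals of a rhombus divide it into four right triangles.
Each triangle has legs 8/ 2 = 4 and 6/2 = 3, so each has area (1/2)*4*3 = 6.
Four such triangles give total area = (d1 * d2) / 2 = 24.

24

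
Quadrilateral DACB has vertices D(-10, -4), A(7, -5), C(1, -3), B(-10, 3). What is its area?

Using the Shoelace formula for a quadrilateral (vertices in order):
Area = (1/2)|sum of (x_i * y_(i+1) - x_(i+1) * y_i)|
Terms: (-10*-5 - 7*-4) = 78, (7*-3 - 1*-5) = -16, (1*3 - -10*-3) = -27, (-10*-4 - -10*3) = 70
Sum = 105
Area = (1/2)(105) = 105/2

105/2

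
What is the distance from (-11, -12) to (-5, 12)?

The horizontal distance is |-5 - -11| = 6 and the vertical distance is |12 - -12| = 24.
By the Pythagorean theorem, d = sqrt(6^2 + 24^2) = sqrt(612) = 6*sqrt(17).

6*sqrt(17)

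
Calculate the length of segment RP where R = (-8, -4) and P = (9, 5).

The horizontal distance is |9 - -8| = 17 and the vertical distance is |5 - -4| = 9.
By the Pythagorean theorem, d = sqrt(17^2 + 9^2) = sqrt(370).

sqrt(370)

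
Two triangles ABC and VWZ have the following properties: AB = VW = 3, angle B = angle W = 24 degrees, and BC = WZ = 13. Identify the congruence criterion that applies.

The given information matches SAS: Two pairs of corresponding sides and the included angle are equal (Side-Angle-Side).

SAS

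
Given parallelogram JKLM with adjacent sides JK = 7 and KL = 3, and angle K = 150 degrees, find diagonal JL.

Using the law of cosines:
d^2 = 7^2 + 3^2 - 2(7)(3)cos(150 degrees)
d^2 = 49 + 9 - 42*-sqrt(3)/2
d^2 = 21*sqrt(3) + 58
d = sqrt(21*sqrt(3) + 58)

sqrt(21*sqrt(3) + 58)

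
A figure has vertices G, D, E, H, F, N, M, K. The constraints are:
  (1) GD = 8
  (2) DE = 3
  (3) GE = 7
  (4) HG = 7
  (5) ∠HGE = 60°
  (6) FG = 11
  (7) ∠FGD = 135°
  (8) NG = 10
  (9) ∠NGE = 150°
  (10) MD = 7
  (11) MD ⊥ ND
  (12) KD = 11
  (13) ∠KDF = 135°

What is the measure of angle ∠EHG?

Step 1: By the law of cosines on triangle HGE: HE² = 7² + 7² − 2·7·7·cos(60°) = 49, so HE = 7.
Step 2: By the inverse law of cosines on triangle EHG: cos(∠EHG) = (7² + 7² − 7²) / (2·7·7) = 49/98 = 0.5, so ∠EHG = 60°.

Therefore, the measure of angle ∠EHG = 60°.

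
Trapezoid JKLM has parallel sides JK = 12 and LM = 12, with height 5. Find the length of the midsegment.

The midsegment of a trapezoid = (base1 + base2) / 2
midsegment = (12 + 12) / 2
midsegment = 24 / 2
midsegment = 12

12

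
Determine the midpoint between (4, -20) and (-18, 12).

M = ((x₁ + x₂)/2, (y₁ + y₂)/2)
= ((4 + -18)/2, (-20 + 12)/2)
= (-14/2, -8/2) = (-7, -4)

(-7, -4)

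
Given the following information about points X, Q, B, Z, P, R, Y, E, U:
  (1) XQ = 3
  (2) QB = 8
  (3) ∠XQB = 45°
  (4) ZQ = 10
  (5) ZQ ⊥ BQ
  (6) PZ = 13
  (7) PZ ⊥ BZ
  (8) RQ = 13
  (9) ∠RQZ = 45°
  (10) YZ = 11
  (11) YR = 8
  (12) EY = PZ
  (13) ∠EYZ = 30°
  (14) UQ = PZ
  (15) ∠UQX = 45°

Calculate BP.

Step 1: By the law of cosines on triangle ZQB: ZB² = 10² + 8² − 2·10·8·cos(90°) = 164, so ZB = 2·√41.
Step 2: By the law of cosines on triangle BZP: BP² = (2·√41)² + 13² − 2·2·√41·13·cos(90°) = 333, so BP = 3·√37.

Therefore, the length of BP = 3·√37.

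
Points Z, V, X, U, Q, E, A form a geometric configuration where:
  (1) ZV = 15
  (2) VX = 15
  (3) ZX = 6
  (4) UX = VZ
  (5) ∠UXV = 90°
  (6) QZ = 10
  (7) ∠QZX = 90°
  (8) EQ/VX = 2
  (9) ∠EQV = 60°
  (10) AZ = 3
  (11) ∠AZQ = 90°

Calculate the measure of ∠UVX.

From the given relations: UX = VZ = 15.
Step 1: By the law of cosines on triangle VXU: VU² = 15² + 15² − 2·15·15·cos(90°) = 450, so VU = 15·√2.
Step 2: By the inverse law of cosines on triangle UVX: cos(∠UVX) = ((15·√2)² + 15² − 15²) / (2·15·√2·15) = 450/636.4 = 0.7071, so ∠UVX = 45°.

Therefore, the measure of angle ∠UVX = 45°.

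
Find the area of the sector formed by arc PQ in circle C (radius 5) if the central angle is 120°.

Sector area = π(5²)(1/3) = 25*pi/3

25*pi/3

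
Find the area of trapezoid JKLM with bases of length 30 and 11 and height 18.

Area of a trapezoid = (base1 + base2) * height / 2
Area = (30 + 11) * 18 / 2
Area = 41 * 18 / 2
Area = 738 / 2
Area = 369

369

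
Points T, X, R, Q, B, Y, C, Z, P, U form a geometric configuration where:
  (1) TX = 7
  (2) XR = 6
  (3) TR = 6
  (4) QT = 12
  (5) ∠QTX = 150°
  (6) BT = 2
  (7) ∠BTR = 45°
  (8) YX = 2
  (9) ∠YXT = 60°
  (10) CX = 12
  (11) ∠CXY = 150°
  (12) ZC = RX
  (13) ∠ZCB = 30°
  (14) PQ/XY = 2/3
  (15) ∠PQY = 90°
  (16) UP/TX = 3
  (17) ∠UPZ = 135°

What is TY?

Step 1: By the law of cosines on triangle TXY: TY² = 7² + 2² − 2·7·2·cos(60°) = 39, so TY = √39.

Therefore, the length of TY = √39.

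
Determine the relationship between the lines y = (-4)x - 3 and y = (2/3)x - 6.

Slope of line 1: m1 = -4
Slope of line 2: m2 = 2/3
m1 != m2 (-4 != 2/3), so not parallel.
m1 * m2 = (-4) * (2/3) = -8/3 != -1, so not perpendicular.
The lines are neither parallel nor perpendicular.

Neither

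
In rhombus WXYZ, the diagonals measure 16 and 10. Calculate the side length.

The diagonals of a rhombus bisect each other at right angles.
Half-diagonals: 16/2 = 8 and 10/2 = 5
side = sqrt(8^2 + 5^2)
side = sqrt(64 + 25)
side = sqrt(89)

sqrt(89)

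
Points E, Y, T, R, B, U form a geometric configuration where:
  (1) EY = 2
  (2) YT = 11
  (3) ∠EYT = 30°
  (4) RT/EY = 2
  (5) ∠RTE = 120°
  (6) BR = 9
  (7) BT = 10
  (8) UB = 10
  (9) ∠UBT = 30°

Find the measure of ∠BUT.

Step 1: By the law of cosines on triangle UBT: UT² = 10² + 10² − 2·10·10·cos(30°) = 26.79, so UT ≈ 5.18.
Step 2: By the inverse law of cosines on triangle BUT: cos(∠BUT) = (10² + 5.18² − 10²) / (2·10·5.18) = 26.79/103.53 = 0.2588, so ∠BUT = 75°.

Therefore, the measure of angle ∠BUT = 75°.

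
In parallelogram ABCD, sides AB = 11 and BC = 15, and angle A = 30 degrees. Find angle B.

Consecutive angles are supplementary: angle B = 180 - 30 = 150 degrees.

150 degrees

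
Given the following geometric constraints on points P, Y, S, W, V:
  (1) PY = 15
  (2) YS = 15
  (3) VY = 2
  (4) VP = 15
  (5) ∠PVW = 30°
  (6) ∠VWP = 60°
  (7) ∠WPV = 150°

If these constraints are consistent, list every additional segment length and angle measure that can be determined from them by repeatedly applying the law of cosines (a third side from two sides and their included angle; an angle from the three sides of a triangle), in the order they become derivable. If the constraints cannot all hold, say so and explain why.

These constraints are not satisfiable: (5), (6) and (7) are the three interior angles of triangle PVW, which must sum to 180°, but 30° + 60° + 150° = 240°. No planar figure meets all of them, so nothing further can be derived.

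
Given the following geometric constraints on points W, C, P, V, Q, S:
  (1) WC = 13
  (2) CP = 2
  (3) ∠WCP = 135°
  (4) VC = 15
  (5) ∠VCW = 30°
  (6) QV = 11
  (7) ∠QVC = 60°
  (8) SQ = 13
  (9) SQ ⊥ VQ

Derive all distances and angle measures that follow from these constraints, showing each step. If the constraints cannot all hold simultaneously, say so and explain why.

The constraints are consistent.

Step 1: From WC = 13, CP = 2, and ∠WCP = 135°, by the law of cosines:
  WP² = WC² + CP² - 2·WC·CP·cos(135°) = 169 + 4 + 36.77 = 209.8
  WP ≈ 14.48

Step 2: From WC = 13, CV = 15, and ∠WCV = 30°, by the law of cosines:
  WV² = WC² + CV² - 2·WC·CV·cos(30°) = 169 + 225 - 337.7 = 56.25
  WV ≈ 7.5

Step 3: From CV = 15, VQ = 11, and ∠CVQ = 60°, by the law of cosines:
  CQ² = CV² + VQ² - 2·CV·VQ·cos(60°) = 225 + 121 - 165 = 181
  CQ = √181

Step 4: From VQ = 11, QS = 13, and ∠VQS = 90°, by the law of cosines:
  VS² = VQ² + QS² - 2·VQ·QS·cos(90°) = 121 + 169 - 0 = 290
  VS ≈ 17.03

Step 5: From WC = 13, WP = 14.48, CP = 2, by the inverse law of cosines:
  cos(∠CWP) = (WC² + WP² - CP²) / (2·WC·WP)
  ∠CWP = 5.6°

Step 6: From WC = 13, WV = 7.5, CV = 15, by the inverse law of cosines:
  cos(∠CWV) = (WC² + WV² - CV²) / (2·WC·WV)
  ∠CWV = 89.93°

Step 7: From CQ = √181, CV = 15, QV = 11, by the inverse law of cosines:
  cos(∠QCV) = (CQ² + CV² - QV²) / (2·CQ·CV)
  ∠QCV = 45.08°

Step 8: From PC = 2, PW = 14.48, CW = 13, by the inverse law of cosines:
  cos(∠CPW) = (PC² + PW² - CW²) / (2·PC·PW)
  ∠CPW = 39.4°

Step 9: From VC = 15, VW = 7.5, CW = 13, by the inverse law of cosines:
  cos(∠CVW) = (VC² + VW² - CW²) / (2·VC·VW)
  ∠CVW = 60.07°

Step 10: From VQ = 11, VS = 17.03, QS = 13, by the inverse law of cosines:
  cos(∠QVS) = (VQ² + VS² - QS²) / (2·VQ·VS)
  ∠QVS = 49.76°

Step 11: From QC = √181, QV = 11, CV = 15, by the inverse law of cosines:
  cos(∠CQV) = (QC² + QV² - CV²) / (2·QC·QV)
  ∠CQV = 74.92°

Step 12: From SQ = 13, SV = 17.03, QV = 11, by the inverse law of cosines:
  cos(∠QSV) = (SQ² + SV² - QV²) / (2·SQ·SV)
  ∠QSV = 40.24°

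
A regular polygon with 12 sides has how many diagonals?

Each of the 12 vertices connects to 9 non-adjacent vertices via diagonals.
Total connections = 12 × 9 = 108, but each diagonal is counted twice.
Number of diagonals = 108 / 2 = 54.

54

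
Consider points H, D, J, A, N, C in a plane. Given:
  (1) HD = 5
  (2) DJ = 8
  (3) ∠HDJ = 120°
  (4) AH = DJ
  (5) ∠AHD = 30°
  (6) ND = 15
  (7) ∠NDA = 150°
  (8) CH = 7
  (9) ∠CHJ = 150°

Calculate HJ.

Step 1: By the law of cosines on triangle HDJ: HJ² = 5² + 8² − 2·5·8·cos(120°) = 129, so HJ = √129.

Therefore, the length of HJ = √129.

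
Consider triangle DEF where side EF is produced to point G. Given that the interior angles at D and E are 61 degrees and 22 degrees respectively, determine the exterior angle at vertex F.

The interior angle at F is 180 - 61 - 22 = 97 degrees.
The exterior angle and interior angle at F are supplementary:
Exterior angle = 180 - 97 = 83 degrees.

83 degrees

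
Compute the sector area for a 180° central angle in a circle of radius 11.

The full circle has area πr² = π(11)² = 121*pi.
The sector covers 180° out of 360°, a fraction of 1/2.
Sector area = 121*pi × 1/2 = 121*pi/2.

121*pi/2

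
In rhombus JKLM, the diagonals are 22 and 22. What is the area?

The diagonals of a rhombus divide it into four right triangles.
Each triangle has legs 22/ 2 = 11 and 22/2 = 11, so each has area (1/2)*11*11 = 121/2.
Four such triangles give total area = (d1 * d2) / 2 = 242.

242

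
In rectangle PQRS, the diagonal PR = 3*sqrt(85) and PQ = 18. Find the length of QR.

The diagonal of a rectangle forms a right triangle with the two sides.
Rearranging the Pythagorean theorem: missing side = sqrt(d^2 - known^2).
= sqrt(765 - 324) = sqrt(441) = 21.

21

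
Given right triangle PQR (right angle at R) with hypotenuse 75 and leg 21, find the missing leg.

QR = sqrt(75^2 - 21^2) = sqrt(5184) = 72

72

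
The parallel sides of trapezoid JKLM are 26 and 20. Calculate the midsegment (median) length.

The midsegment (median) of a trapezoid connects the midpoints of the non-parallel sides.
Its length is the average of the two bases: (26 + 20) / 2 = 23.

23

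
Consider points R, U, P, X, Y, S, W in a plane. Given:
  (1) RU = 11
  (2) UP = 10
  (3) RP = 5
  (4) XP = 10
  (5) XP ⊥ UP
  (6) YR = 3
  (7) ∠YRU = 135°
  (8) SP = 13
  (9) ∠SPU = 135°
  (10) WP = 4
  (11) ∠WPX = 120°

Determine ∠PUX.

Step 1: By the law of cosines on triangle UPX: UX² = 10² + 10² − 2·10·10·cos(90°) = 200, so UX = 10·√2.
Step 2: By the inverse law of cosines on triangle PUX: cos(∠PUX) = (10² + (10·√2)² − 10²) / (2·10·10·√2) = 200/282.84 = 0.7071, so ∠PUX = 45°.

Therefore, the measure of angle ∠PUX = 45°.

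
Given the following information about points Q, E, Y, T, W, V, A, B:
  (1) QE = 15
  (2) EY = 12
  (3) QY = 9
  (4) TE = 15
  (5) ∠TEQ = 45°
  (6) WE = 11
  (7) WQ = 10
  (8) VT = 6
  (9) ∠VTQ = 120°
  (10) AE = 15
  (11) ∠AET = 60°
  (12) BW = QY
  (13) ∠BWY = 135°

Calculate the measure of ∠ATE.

Step 1: By the law of cosines on triangle TEA: TA² = 15² + 15² − 2·15·15·cos(60°) = 225, so TA = 15.
Step 2: By the inverse law of cosines on triangle ATE: cos(∠ATE) = (15² + 15² − 15²) / (2·15·15) = 225/450 = 0.5, so ∠ATE = 60°.

Therefore, the measure of angle ∠ATE = 60°.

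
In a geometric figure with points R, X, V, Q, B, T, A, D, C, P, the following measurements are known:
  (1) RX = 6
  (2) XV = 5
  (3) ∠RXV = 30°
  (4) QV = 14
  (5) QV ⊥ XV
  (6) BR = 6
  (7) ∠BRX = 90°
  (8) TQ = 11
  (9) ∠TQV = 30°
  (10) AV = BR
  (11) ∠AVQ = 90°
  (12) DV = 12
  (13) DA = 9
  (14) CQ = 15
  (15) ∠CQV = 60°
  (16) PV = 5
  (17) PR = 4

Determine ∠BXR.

Step 1: By the law of cosines on triangle XRB: XB² = 6² + 6² − 2·6·6·cos(90°) = 72, so XB = 6·√2.
Step 2: By the inverse law of cosines on triangle BXR: cos(∠BXR) = ((6·√2)² + 6² − 6²) / (2·6·√2·6) = 72/101.82 = 0.7071, so ∠BXR = 45°.

Therefore, the measure of angle ∠BXR = 45°.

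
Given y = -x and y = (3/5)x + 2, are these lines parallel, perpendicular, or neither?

Slope of line 1: m1 = -1
Slope of line 2: m2 = 3/5
For parallel lines we need equal slopes: -1 != 3/5.
For perpendicular lines we need m1*m2 = -1: (-1)(3/5) = -3/5 != -1.
Since neither condition holds, the lines are neither parallel nor perpendicular.

Neither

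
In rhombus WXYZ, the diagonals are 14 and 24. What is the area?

The diagonals of a rhombus divide it into four right triangles.
Each triangle has legs 14/ 2 = 7 and 24/2 = 12, so each has area (1/2)*7*12 = 42.
Four such triangles give total area = (d1 * d2) / 2 = 168.

168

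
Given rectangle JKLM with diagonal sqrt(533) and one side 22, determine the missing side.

The diagonal of a rectangle forms a right triangle with the two sides.
Rearranging the Pythagorean theorem: missing side = sqrt(d^2 - known^2).
= sqrt(533 - 484) = sqrt(49) = 7.

7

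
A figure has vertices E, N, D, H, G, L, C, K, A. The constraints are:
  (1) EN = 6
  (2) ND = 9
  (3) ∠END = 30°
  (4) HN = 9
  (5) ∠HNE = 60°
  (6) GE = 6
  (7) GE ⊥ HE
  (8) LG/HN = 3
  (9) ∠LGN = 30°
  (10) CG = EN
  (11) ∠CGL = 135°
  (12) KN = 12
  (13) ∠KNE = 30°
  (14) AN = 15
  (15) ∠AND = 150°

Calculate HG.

Step 1: By the law of cosines on triangle ENH: EH² = 6² + 9² − 2·6·9·cos(60°) = 63, so EH = 3·√7.
Step 2: By the law of cosines on triangle HEG: HG² = (3·√7)² + 6² − 2·3·√7·6·cos(90°) = 99, so HG = 3·√11.

Therefore, the length of HG = 3·√11.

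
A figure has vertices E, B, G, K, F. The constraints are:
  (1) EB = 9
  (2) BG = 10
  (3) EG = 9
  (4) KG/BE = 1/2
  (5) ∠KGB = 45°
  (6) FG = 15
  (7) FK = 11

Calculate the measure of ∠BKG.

From the given relations: KG = 1/2·BE = 1/2·9 ≈ 4.5.
Step 1: By the law of cosines on triangle KGB: KB² = 4.5² + 10² − 2·4.5·10·cos(45°) = 56.61, so KB ≈ 7.52.
Step 2: By the inverse law of cosines on triangle BKG: cos(∠BKG) = (7.52² + 4.5² − 10²) / (2·7.52·4.5) = -23.14/67.72 = -0.3417, so ∠BKG = 109.98°.

Therefore, the measure of angle ∠BKG = 109.98°.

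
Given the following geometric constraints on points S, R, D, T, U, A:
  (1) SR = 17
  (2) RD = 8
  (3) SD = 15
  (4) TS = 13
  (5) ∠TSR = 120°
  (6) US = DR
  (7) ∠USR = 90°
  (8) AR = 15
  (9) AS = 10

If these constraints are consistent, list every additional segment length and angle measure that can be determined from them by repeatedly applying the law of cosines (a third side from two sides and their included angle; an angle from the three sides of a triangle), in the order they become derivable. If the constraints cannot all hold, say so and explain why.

The constraints are consistent. Derivable facts, in order:
After 1 step:
- RT ≈ 26.06
- RU ≈ 18.79
- ∠ARS = 35.73°
- ∠ASR = 61.16°
- ∠DRS = 61.93°
- ∠DSR = 28.07°
- ∠RAS = 83.11°
- ∠RDS = 90°
After 2 steps:
- ∠RTS = 34.4°
- ∠RUS = 64.8°
- ∠SRT = 25.6°
- ∠SRU = 25.2°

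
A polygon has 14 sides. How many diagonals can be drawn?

The number of diagonals in an n-gon is n(n - 3)/2.
For n = 14: 14(14 - 3)/2 = 14 × 11 / 2 = 77.

77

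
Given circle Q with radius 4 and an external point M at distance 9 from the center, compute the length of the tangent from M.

The tangent, radius, and line from the external point to the center form a right triangle.
The right angle is where the tangent meets the radius.
By the Pythagorean theorem: tangent² + 4² = 9²
tangent² = 81 - 16 = 65
tangent = sqrt(65)

sqrt(65)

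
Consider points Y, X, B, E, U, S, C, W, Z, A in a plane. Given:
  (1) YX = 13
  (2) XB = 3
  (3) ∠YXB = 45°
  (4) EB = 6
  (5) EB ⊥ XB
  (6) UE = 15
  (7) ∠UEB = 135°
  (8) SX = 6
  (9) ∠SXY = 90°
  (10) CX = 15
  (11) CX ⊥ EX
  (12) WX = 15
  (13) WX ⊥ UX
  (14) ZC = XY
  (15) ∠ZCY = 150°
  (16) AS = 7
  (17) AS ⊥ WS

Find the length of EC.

Step 1: By the law of cosines on triangle EBX: EX² = 6² + 3² − 2·6·3·cos(90°) = 45, so EX = 3·√5.
Step 2: By the law of cosines on triangle EXC: EC² = (3·√5)² + 15² − 2·3·√5·15·cos(90°) = 270, so EC = 3·√30.

Therefore, the length of EC = 3·√30.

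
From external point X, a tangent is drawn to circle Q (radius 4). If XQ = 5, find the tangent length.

tangent = √(d² - r²) = √(5² - 4²) = √(25 - 16) = √9 = 3

3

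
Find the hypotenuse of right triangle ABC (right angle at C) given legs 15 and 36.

In a right triangle, the square of the hypotenuse equals the sum of the squares of the two legs.
The legs are 15 and 36, so the hypotenuse = sqrt(225 + 1296) = sqrt(1521) = 39.

39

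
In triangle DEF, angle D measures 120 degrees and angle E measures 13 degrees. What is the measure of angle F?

The interior angles sum to 180°: angle F = 180 - 120 - 13 = 47°.
The triangle is obtuse (angles 120°, 13°, 47°).

47 degrees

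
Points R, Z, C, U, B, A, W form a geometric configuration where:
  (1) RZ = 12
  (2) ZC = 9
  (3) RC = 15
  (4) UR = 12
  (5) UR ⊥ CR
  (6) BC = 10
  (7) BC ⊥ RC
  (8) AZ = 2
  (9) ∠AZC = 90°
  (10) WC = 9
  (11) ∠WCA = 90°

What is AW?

Step 1: By the law of cosines on triangle CZA: CA² = 9² + 2² − 2·9·2·cos(90°) = 85, so CA = √85.
Step 2: By the law of cosines on triangle ACW: AW² = √85² + 9² − 2·√85·9·cos(90°) = 166, so AW = √166.

Therefore, the length of AW = √166.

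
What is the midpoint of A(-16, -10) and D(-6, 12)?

The midpoint is the average of the coordinates:
x: (-16 + -6)/2 = -11
y: (-10 + 12)/2 = 1
Midpoint = (-11, 1)

(-11, 1)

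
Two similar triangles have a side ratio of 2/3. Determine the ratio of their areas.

Area scales with the square of linear dimensions. If every length is multiplied by 2/3, then the area is multiplied by (2/3)^2 = 4/9.
The area ratio is 4:9.

4:9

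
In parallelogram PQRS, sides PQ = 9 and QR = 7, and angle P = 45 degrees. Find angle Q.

Opposite sides of a parallelogram are parallel, so consecutive angles form co-interior angles on a transversal.
Co-interior angles sum to 180°, giving angle Q = 180 - 45 = 135 degrees.

135 degrees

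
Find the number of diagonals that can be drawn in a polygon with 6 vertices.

Total line segments between 6 vertices = C(6,2) = 15.
Subtract the 6 sides: 15 - 6 = 9 diagonals.

9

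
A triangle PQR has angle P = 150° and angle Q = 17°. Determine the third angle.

The interior angles sum to 180°: angle R = 180 - 150 - 17 = 13°.
The triangle is obtuse (angles 150°, 17°, 13°).

13 degrees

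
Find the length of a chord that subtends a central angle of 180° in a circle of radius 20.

Chord length = 2r sin(θ/2)
= 2 × 20 × sin(180°/2)
= 2 × 20 × sin(90°)
= 40

40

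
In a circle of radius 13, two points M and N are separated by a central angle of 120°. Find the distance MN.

Chord length = 2r sin(θ/2)
= 2 × 13 × sin(120°/2)
= 2 × 13 × sin(60°)
= 13*sqrt(3)

13*sqrt(3)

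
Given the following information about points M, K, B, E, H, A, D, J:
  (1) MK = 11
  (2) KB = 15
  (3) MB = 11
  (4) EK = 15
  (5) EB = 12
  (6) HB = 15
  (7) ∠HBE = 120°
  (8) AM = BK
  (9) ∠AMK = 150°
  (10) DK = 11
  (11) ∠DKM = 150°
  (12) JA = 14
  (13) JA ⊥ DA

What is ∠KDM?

Step 1: By the law of cosines on triangle DKM: DM² = 11² + 11² − 2·11·11·cos(150°) = 451.58, so DM ≈ 21.25.
Step 2: By the inverse law of cosines on triangle KDM: cos(∠KDM) = (11² + 21.25² − 11²) / (2·11·21.25) = 451.58/467.51 = 0.9659, so ∠KDM = 15°.

Therefore, the measure of angle ∠KDM = 15°.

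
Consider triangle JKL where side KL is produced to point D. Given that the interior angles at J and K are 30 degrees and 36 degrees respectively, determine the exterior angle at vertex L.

By the exterior angle theorem, an exterior angle of a triangle equals the sum of the two remote interior angles.
Exterior angle = angle J + angle K
Exterior angle = 30 + 36 = 66 degrees

66 degrees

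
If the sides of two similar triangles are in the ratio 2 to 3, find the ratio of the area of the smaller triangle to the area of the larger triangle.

Area ratio = (side ratio)^2 = (2/3)^2 = 4:9.

4:9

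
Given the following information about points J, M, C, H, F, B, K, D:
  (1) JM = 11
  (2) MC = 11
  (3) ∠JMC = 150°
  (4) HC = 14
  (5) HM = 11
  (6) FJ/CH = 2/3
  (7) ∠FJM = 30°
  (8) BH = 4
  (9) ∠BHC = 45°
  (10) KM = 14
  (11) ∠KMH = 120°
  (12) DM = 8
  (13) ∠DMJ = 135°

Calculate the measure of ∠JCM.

Step 1: By the law of cosines on triangle CMJ: CJ² = 11² + 11² − 2·11·11·cos(150°) = 451.58, so CJ ≈ 21.25.
Step 2: By the inverse law of cosines on triangle JCM: cos(∠JCM) = (21.25² + 11² − 11²) / (2·21.25·11) = 451.58/467.51 = 0.9659, so ∠JCM = 15°.

Therefore, the measure of angle ∠JCM = 15°.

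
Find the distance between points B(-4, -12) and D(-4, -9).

d = sqrt((-4 - -4)^2 + (-9 - -12)^2)
d = sqrt(0^2 + 3^2)
d = sqrt(0 + 9)
d = sqrt(9) = 3

3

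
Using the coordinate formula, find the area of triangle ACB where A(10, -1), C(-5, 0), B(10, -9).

The Shoelace formula computes the area from vertex coordinates by summing cross products.
For vertices (10,-1), (-5,0), (10,-9):
Signed sum = 10*0 - -5*-1 + -5*-9 - 10*0 + 10*-1 - 10*-9
= -5 + 45 + 80 = 120
Area = (1/2)|120| = 60.

60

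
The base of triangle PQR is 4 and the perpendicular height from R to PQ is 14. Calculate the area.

Area = (1/2)(4)(14) = 28

28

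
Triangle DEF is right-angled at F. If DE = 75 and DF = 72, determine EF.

Rearranging the Pythagorean theorem to solve for the unknown leg:
leg^2 = hypotenuse^2 - known_leg^2 = 5625 - 5184 = 441
leg = sqrt(441) = 21.

21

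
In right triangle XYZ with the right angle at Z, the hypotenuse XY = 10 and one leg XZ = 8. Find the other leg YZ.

By the Pythagorean theorem: YZ^2 = XY^2 - XZ^2
YZ^2 = 10^2 - 8^2 = 100 - 64 = 36
YZ = sqrt(36) = 6

6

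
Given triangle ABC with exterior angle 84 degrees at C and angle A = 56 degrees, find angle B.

angle B = 84 - 56 = 28 degrees (exterior angle theorem).

28 degrees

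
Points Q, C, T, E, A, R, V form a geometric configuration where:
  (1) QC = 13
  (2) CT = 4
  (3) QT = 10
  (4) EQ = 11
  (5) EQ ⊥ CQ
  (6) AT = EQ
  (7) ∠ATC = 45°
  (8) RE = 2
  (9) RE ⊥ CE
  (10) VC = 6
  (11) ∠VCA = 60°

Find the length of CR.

Step 1: By the law of cosines on triangle EQC: EC² = 11² + 13² − 2·11·13·cos(90°) = 290, so EC ≈ 17.03.
Step 2: By the law of cosines on triangle CER: CR² = 17.03² + 2² − 2·17.03·2·cos(90°) = 294, so CR = 7·√6.

Therefore, the length of CR = 7·√6.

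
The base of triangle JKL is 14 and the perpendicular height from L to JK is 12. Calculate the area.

A triangle's area is half the area of a rectangle with the same base and height.
Area = (1/2) * 14 * 12 = 84.

84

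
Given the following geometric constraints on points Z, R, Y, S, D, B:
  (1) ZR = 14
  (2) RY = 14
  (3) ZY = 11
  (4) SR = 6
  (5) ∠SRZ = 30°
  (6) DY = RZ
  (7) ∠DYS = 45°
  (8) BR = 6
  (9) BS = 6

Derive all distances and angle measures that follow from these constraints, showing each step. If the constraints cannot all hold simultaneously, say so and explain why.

The constraints are consistent.

From the given relations:
  DY = RZ = 14

Step 1: From ZR = 14, RS = 6, and ∠ZRS = 30°, by the law of cosines:
  ZS² = ZR² + RS² - 2·ZR·RS·cos(30°) = 196 + 36 - 145.5 = 86.51
  ZS ≈ 9.3

Step 2: From ZR = 14, ZY = 11, RY = 14, by the inverse law of cosines:
  cos(∠RZY) = (ZR² + ZY² - RY²) / (2·ZR·ZY)
  ∠RZY = 66.87°

Step 3: From RB = 6, RS = 6, BS = 6, by the inverse law of cosines:
  cos(∠BRS) = (RB² + RS² - BS²) / (2·RB·RS)
  ∠BRS = 60°

Step 4: From RY = 14, RZ = 14, YZ = 11, by the inverse law of cosines:
  cos(∠YRZ) = (RY² + RZ² - YZ²) / (2·RY·RZ)
  ∠YRZ = 46.26°

Step 5: From YR = 14, YZ = 11, RZ = 14, by the inverse law of cosines:
  cos(∠RYZ) = (YR² + YZ² - RZ²) / (2·YR·YZ)
  ∠RYZ = 66.87°

Step 6: From SB = 6, SR = 6, BR = 6, by the inverse law of cosines:
  cos(∠BSR) = (SB² + SR² - BR²) / (2·SB·SR)
  ∠BSR = 60°

Step 7: From BR = 6, BS = 6, RS = 6, by the inverse law of cosines:
  cos(∠RBS) = (BR² + BS² - RS²) / (2·BR·BS)
  ∠RBS = 60°

Step 8: From ZR = 14, ZS = 9.3, RS = 6, by the inverse law of cosines:
  cos(∠RZS) = (ZR² + ZS² - RS²) / (2·ZR·ZS)
  ∠RZS = 18.82°

Step 9: From SR = 6, SZ = 9.3, RZ = 14, by the inverse law of cosines:
  cos(∠RSZ) = (SR² + SZ² - RZ²) / (2·SR·SZ)
  ∠RSZ = 131.18°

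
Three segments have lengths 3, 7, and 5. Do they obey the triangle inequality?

Sort the sides: 3, 5, 7.
It suffices to check that the sum of the two smallest exceeds the largest:
3 + 5 = 8 > 7. ✓
Yes, a valid triangle can be formed.

Yes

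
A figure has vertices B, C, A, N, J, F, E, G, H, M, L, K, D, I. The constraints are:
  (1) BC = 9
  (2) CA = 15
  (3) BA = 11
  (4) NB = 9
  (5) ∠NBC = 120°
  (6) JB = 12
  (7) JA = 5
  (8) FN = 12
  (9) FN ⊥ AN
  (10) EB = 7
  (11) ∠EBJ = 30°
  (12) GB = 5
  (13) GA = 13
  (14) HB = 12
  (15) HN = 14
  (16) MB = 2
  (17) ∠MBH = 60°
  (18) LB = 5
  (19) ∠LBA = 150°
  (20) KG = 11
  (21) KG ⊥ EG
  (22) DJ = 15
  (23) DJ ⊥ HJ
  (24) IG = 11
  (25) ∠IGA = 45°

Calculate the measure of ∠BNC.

Step 1: By the law of cosines on triangle NBC: NC² = 9² + 9² − 2·9·9·cos(120°) = 243, so NC = 9·√3.
Step 2: By the inverse law of cosines on triangle BNC: cos(∠BNC) = (9² + (9·√3)² − 9²) / (2·9·9·√3) = 243/280.59 = 0.866, so ∠BNC = 30°.

Therefore, the measure of angle ∠BNC = 30°.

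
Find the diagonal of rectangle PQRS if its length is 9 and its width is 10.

Using the Pythagorean theorem:
d² = 9² + 10² = 81 + 100 = 181
d = sqrt(181)

sqrt(181)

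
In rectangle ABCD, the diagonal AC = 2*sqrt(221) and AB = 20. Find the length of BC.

Using the Pythagorean theorem: d^2 = a^2 + b^2
b^2 = d^2 - a^2
b^2 = 884 - 400
b^2 = 484
b = sqrt(484) = 22

22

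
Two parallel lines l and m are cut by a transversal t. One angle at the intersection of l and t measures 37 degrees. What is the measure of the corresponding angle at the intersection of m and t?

When a transversal crosses parallel lines, angles in the same position at each intersection are called corresponding angles.
These are always equal, so the answer is 37 degrees.

37 degrees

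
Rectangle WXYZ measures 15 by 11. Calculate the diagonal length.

d = sqrt(15^2 + 11^2) = sqrt(346)

sqrt(346)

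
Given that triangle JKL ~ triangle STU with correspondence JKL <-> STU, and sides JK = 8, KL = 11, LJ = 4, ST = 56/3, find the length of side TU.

k = 56/3/8 = 7/3. TU = 7/3 * 11 = 77/3.

77/3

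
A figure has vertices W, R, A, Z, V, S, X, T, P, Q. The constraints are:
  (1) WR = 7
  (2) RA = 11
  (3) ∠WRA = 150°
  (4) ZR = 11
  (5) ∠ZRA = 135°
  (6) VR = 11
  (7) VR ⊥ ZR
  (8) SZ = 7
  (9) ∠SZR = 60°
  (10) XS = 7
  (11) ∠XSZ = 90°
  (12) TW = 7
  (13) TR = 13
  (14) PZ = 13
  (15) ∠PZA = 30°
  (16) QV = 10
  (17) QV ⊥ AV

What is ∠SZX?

Step 1: By the law of cosines on triangle ZSX: ZX² = 7² + 7² − 2·7·7·cos(90°) = 98, so ZX = 7·√2.
Step 2: By the inverse law of cosines on triangle SZX: cos(∠SZX) = (7² + (7·√2)² − 7²) / (2·7·7·√2) = 98/138.59 = 0.7071, so ∠SZX = 45°.

Therefore, the measure of angle ∠SZX = 45°.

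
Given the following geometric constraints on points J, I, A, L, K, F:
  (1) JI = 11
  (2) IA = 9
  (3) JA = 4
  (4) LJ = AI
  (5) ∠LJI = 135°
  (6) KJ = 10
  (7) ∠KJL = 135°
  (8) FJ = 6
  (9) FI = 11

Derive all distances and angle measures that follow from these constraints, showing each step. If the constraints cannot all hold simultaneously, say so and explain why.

The constraints are consistent.

From the given relations:
  LJ = AI = 9

Step 1: From IJ = 11, JL = 9, and ∠IJL = 135°, by the law of cosines:
  IL² = IJ² + JL² - 2·IJ·JL·cos(135°) = 121 + 81 + 140 = 342
  IL ≈ 18.49

Step 2: From LJ = 9, JK = 10, and ∠LJK = 135°, by the law of cosines:
  LK² = LJ² + JK² - 2·LJ·JK·cos(135°) = 81 + 100 + 127.3 = 308.3
  LK ≈ 17.56

Step 3: From JA = 4, JI = 11, AI = 9, by the inverse law of cosines:
  cos(∠AJI) = (JA² + JI² - AI²) / (2·JA·JI)
  ∠AJI = 50.48°

Step 4: From JF = 6, JI = 11, FI = 11, by the inverse law of cosines:
  cos(∠FJI) = (JF² + JI² - FI²) / (2·JF·JI)
  ∠FJI = 74.17°

Step 5: From IA = 9, IJ = 11, AJ = 4, by the inverse law of cosines:
  cos(∠AIJ) = (IA² + IJ² - AJ²) / (2·IA·IJ)
  ∠AIJ = 20.05°

Step 6: From IF = 11, IJ = 11, FJ = 6, by the inverse law of cosines:
  cos(∠FIJ) = (IF² + IJ² - FJ²) / (2·IF·IJ)
  ∠FIJ = 31.65°

Step 7: From AI = 9, AJ = 4, IJ = 11, by the inverse law of cosines:
  cos(∠IAJ) = (AI² + AJ² - IJ²) / (2·AI·AJ)
  ∠IAJ = 109.47°

Step 8: From FI = 11, FJ = 6, IJ = 11, by the inverse law of cosines:
  cos(∠IFJ) = (FI² + FJ² - IJ²) / (2·FI·FJ)
  ∠IFJ = 74.17°

Step 9: From IJ = 11, IL = 18.49, JL = 9, by the inverse law of cosines:
  cos(∠JIL) = (IJ² + IL² - JL²) / (2·IJ·IL)
  ∠JIL = 20.13°

Step 10: From LI = 18.49, LJ = 9, IJ = 11, by the inverse law of cosines:
  cos(∠ILJ) = (LI² + LJ² - IJ²) / (2·LI·LJ)
  ∠ILJ = 24.87°

Step 11: From LJ = 9, LK = 17.56, JK = 10, by the inverse law of cosines:
  cos(∠JLK) = (LJ² + LK² - JK²) / (2·LJ·LK)
  ∠JLK = 23.75°

Step 12: From KJ = 10, KL = 17.56, JL = 9, by the inverse law of cosines:
  cos(∠JKL) = (KJ² + KL² - JL²) / (2·KJ·KL)
  ∠JKL = 21.25°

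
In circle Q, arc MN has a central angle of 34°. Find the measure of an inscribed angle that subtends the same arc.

An inscribed angle intercepts an arc from a point on the circle, while the central angle intercepts the same arc from the center.
The inscribed angle is always half the central angle: 34° / 2 = 17°.

17°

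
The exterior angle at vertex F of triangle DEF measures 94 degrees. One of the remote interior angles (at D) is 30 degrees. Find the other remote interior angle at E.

angle E = 94 - 30 = 64 degrees (exterior angle theorem).

64 degrees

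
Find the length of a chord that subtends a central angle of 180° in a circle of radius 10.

Chord length = 2r sin(θ/2)
= 2 × 10 × sin(180°/2)
= 2 × 10 × sin(90°)
= 20

20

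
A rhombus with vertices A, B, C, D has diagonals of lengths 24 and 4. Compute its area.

Area of a rhombus = (d1 * d2) / 2
Area = (24 * 4) / 2
Area = 96 / 2
Area = 48

48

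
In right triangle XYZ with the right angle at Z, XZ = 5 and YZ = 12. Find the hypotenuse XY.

By the Pythagorean theorem: XY^2 = XZ^2 + YZ^2
XY^2 = 5^2 + 12^2 = 25 + 144 = 169
XY = sqrt(169) = 13

13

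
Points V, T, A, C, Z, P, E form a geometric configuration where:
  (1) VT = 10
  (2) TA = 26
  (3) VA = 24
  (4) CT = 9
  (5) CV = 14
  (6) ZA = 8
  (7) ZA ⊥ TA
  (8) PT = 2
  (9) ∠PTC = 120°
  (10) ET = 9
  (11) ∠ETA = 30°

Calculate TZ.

Step 1: By the law of cosines on triangle TAZ: TZ² = 26² + 8² − 2·26·8·cos(90°) = 740, so TZ = 2·√185.

Therefore, the length of TZ = 2·√185.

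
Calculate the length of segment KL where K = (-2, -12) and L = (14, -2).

d = sqrt((16)^2 + (10)^2) = sqrt(356) = 2*sqrt(89)

2*sqrt(89)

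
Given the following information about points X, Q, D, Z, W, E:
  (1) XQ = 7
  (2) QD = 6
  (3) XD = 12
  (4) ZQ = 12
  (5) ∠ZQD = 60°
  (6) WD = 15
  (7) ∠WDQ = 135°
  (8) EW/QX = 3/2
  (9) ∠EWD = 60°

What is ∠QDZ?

Step 1: By the law of cosines on triangle DQZ: DZ² = 6² + 12² − 2·6·12·cos(60°) = 108, so DZ = 6·√3.
Step 2: By the inverse law of cosines on triangle QDZ: cos(∠QDZ) = (6² + (6·√3)² − 12²) / (2·6·6·√3) = 0/124.71 = 0, so ∠QDZ = 90°.

Therefore, the measure of angle ∠QDZ = 90°.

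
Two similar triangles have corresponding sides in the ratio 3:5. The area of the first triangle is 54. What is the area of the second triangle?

The ratio of areas of similar triangles = (side ratio)^2.
Side ratio = 3:5, so area ratio = 9:25.
Area of the second triangle / Area of the first triangle = 25/9
Area of the second triangle = 54 * 25/9 = 150

150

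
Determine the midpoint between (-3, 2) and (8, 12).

The midpoint is the average of the coordinates:
x: (-3 + 8)/2 = 5/2
y: (2 + 12)/2 = 7
Midpoint = (5/2, 7)

(5/2, 7)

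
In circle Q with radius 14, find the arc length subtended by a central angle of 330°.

The full circumference is 2πr = 2π(14) = 28*pi.
The arc spans 330° out of 360°, which is a fraction of 11/12.
Arc length = 28*pi × 11/12 = 77*pi/3.

77*pi/3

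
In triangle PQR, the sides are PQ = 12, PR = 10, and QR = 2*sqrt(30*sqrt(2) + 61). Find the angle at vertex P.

When all three sides of a triangle are known, the law of cosines can be rearranged to find any angle.
cos(C) = (a² + b² - c²) / (2ab) gives cos(P) = -sqrt(2)/2.
Taking the inverse cosine: P = 135°.

135°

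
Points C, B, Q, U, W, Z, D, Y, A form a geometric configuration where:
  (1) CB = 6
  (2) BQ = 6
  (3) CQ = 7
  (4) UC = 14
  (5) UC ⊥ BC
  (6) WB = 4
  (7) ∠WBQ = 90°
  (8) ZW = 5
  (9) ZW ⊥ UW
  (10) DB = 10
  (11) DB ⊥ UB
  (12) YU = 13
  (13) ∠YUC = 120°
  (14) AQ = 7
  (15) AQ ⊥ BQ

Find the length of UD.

Step 1: By the law of cosines on triangle UCB: UB² = 14² + 6² − 2·14·6·cos(90°) = 232, so UB = 2·√58.
Step 2: By the law of cosines on triangle UBD: UD² = (2·√58)² + 10² − 2·2·√58·10·cos(90°) = 332, so UD = 2·√83.

Therefore, the length of UD = 2·√83.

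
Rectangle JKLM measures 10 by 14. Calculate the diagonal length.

d = sqrt(10^2 + 14^2) = sqrt(296) = 2*sqrt(74)

2*sqrt(74)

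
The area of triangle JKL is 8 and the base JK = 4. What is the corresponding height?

height = 2 * 8 / 4 = 4

4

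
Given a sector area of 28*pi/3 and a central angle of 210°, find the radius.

r² = 360 × 28*pi/3 / (π × 210) = 16, so r = 4.

4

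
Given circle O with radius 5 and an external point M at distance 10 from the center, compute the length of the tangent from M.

Let T be the point of tangency. Then OT ⊥ MT (radius ⊥ tangent).
In right triangle OTM: OM² = OT² + MT²
10² = 5² + MT²
MT² = 75, MT = 5*sqrt(3)

5*sqrt(3)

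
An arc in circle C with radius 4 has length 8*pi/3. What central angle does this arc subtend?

Arc length L = 2πr × θ/360, so θ = 360L / (2πr).
θ = 360 × 8*pi/3 / (2π × 4)
θ = 120°
θ = 120°

120°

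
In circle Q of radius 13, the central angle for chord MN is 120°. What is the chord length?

Chord length = 2r sin(θ/2)
= 2 × 13 × sin(120°/2)
= 2 × 13 × sin(60°)
= 13*sqrt(3)

13*sqrt(3)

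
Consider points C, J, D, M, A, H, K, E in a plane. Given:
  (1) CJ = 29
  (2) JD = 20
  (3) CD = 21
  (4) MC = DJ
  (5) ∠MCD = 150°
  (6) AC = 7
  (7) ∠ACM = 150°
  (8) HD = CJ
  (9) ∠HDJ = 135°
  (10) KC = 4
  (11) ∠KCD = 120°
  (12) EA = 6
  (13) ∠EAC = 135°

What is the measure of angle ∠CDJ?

Step 1: By the inverse law of cosines on triangle CDJ: cos(∠CDJ) = (21² + 20² − 29²) / (2·21·20) = 0/840 = 0, so ∠CDJ = 90°.

Therefore, the measure of angle ∠CDJ = 90°.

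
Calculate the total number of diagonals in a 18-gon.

Total line segments between 18 vertices = C(18,2) = 153.
Subtract the 18 sides: 153 - 18 = 135 diagonals.

135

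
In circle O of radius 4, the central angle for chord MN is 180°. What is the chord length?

Chord = 2(4) sin(90°) = 8

8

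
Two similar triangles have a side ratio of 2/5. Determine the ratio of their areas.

Area scales with the square of linear dimensions. If every length is multiplied by 2/5, then the area is multiplied by (2/5)^2 = 4/25.
The area ratio is 4:25.

4:25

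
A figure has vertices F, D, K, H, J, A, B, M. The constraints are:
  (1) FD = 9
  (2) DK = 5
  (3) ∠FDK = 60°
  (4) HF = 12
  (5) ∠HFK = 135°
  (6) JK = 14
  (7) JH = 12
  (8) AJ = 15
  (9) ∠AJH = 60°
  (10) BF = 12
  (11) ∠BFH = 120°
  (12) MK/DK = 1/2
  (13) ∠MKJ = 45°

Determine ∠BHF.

Step 1: By the law of cosines on triangle HFB: HB² = 12² + 12² − 2·12·12·cos(120°) = 432, so HB = 12·√3.
Step 2: By the inverse law of cosines on triangle BHF: cos(∠BHF) = ((12·√3)² + 12² − 12²) / (2·12·√3·12) = 432/498.83 = 0.866, so ∠BHF = 30°.

Therefore, the measure of angle ∠BHF = 30°.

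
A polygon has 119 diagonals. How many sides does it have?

Using d = n(n - 3)/2, we solve 119 = n(n - 3)/2.
So n(n - 3) = 238.
Testing n = 17: 17 * 14 = 238 = 238. Correct.
The polygon has 17 sides.

17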